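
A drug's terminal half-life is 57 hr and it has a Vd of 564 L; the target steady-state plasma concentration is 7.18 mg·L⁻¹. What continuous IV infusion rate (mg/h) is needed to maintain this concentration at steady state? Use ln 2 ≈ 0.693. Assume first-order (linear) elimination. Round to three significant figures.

49.2 mg/h

k = 0.693/57 = 0.01216 h⁻¹, so CL = k·Vd = 0.01216 × 564.0 = 6.858 L/h
Infusion rate = CL × Css = 6.858 × 7.18 = 49.24 mg/h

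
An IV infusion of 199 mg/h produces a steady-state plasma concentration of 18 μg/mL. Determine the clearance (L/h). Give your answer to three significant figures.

At steady state, infusion rate = CL × Css, so CL = rate / Css.
CL = 199 / 18 = 11.06 L/h

11.1 L/h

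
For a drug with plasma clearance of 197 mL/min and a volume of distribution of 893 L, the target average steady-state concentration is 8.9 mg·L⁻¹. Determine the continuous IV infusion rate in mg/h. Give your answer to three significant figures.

105 mg/h

CL = 197 mL/min × 60/1000 = 11.82 L/h
At steady state, infusion rate equals elimination rate: rate in = CL × Css.
Rate = CL × Css = 11.82 × 8.9 = 105.2 mg/h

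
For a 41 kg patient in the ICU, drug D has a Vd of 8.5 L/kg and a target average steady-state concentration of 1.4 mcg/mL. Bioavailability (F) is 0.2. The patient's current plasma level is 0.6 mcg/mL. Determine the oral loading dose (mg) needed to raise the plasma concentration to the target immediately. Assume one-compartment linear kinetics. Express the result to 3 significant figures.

1390 mg

Vd(total) = 41 kg × 8.5 L/kg = 348.5 L
The loading dose fills Vd to the target concentration.
Concentration deficit ΔC = 1.4 − 0.6 = 0.8000 mg/L
LD = Vd × ΔC / F = 348.5 × 0.8000 / 0.2 = 1394 mg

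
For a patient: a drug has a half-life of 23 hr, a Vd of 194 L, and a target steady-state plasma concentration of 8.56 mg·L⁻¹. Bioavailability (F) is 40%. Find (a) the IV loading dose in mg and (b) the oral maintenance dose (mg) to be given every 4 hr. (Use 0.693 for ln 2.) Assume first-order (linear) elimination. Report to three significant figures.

LD = Vd × C = 194.0 × 8.56 = 1661 mg
CL = 0.693 × Vd / t½ = 0.693 × 194.0 / 23 = 5.845 L/h
D = CL × Css × τ / F = 5.845 × 8.56 × 4 / 0.4 = 500.3 mg

(a) 1660 mg; (b) 500 mg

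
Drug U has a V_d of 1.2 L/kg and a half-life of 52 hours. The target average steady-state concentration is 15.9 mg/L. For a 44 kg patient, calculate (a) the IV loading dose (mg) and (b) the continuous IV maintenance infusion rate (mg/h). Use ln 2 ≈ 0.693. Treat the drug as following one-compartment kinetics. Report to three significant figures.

Vd = 1.2 L/kg × 44 kg = 52.80 L
LD = Vd × C = 52.80 × 15.9 = 839.5 mg
CL = 0.693 × Vd / t½ = 0.693 × 52.80 / 52 = 0.7037 L/h
Infusion rate = CL × Css = 0.7037 × 15.9 = 11.19 mg/h

(a) 840 mg; (b) 11.2 mg/h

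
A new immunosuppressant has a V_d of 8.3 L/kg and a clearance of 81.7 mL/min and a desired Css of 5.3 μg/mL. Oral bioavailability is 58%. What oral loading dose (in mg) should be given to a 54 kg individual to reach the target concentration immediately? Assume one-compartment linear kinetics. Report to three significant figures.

Vd(total) = 54 kg × 8.3 L/kg = 448.2 L
LD is governed by Vd — clearance does not enter the loading-dose calculation.
LD = Vd × C / F = 448.2 × 5.300 / 0.58 = 4096 mg

4100 mg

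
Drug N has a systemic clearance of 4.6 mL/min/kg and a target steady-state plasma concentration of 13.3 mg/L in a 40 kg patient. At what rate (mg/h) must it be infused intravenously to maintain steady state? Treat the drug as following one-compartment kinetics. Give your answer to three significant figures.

CL = 4.6 mL/min/kg × 40 kg = 184.0 mL/min = 184.0 × 60/1000 = 11.04 L/h
Infusion rate = CL · Css = 11.04 L/h × 13.3 mg/L = 146.8 mg/h

147 mg/h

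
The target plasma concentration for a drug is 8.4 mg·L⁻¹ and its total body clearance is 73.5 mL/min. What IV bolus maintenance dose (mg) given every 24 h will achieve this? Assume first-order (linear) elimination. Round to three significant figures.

889 mg

CL = 73.5 mL/min × 60/1000 = 4.410 L/h
D = CL × Css × τ = 4.410 × 8.4 × 24 = 889.1 mg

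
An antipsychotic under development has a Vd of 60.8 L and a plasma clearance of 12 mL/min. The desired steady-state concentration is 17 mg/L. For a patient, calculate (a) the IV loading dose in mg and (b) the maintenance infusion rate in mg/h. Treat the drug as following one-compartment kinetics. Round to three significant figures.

(a) 1030 mg; (b) 12.2 mg/h

Loading dose = Vd × C = 60.80 × 17 = 1034 mg
CL = 12 mL/min × 60/1000 = 0.7200 L/h
Maintenance: replace elimination → rate = CL × Css = 0.7200 × 17 = 12.24 mg/h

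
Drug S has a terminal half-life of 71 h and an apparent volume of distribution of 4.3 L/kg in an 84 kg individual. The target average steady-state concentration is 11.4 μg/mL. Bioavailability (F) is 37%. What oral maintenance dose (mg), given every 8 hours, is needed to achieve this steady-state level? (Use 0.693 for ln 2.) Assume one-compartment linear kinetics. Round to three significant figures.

Vd(total) = 84 kg × 4.3 L/kg = 361.2 L
k = 0.693/71 = 0.009761 h⁻¹, so CL = k·Vd = 0.009761 × 361.2 = 3.526 L/h
D = CL × Css × τ / F = 3.526 × 11.4 × 8 / 0.37 = 869.1 mg

869 mg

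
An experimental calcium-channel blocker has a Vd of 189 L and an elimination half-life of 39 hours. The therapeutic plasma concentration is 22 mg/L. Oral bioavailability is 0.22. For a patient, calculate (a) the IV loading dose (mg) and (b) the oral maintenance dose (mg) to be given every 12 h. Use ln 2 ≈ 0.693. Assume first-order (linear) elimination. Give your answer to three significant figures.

(a) 4160 mg; (b) 4030 mg

LD = Vd × C = 189.0 × 22 = 4158 mg
CL = 0.693 × Vd / t½ = 0.693 × 189.0 / 39 = 3.358 L/h
D = CL × Css × τ / F = 3.358 × 22 × 12 / 0.22 = 4030 mg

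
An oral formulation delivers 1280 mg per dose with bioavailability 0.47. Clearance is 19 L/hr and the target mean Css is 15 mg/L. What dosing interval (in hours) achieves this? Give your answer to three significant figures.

2.11 h

F·D/τ = CL·Css → τ = F·D / (CL·Css).
τ = 0.47 × 1280 / (19 × 15) = 2.111 h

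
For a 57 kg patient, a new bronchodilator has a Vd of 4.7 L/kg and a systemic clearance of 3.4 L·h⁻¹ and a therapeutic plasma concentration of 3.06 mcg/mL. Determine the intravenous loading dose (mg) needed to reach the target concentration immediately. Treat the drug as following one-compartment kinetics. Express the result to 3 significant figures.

Total Vd = 4.7 × 57 = 267.9 L
LD = Vd × C = 267.9 × 3.060 = 819.8 mg

820 mg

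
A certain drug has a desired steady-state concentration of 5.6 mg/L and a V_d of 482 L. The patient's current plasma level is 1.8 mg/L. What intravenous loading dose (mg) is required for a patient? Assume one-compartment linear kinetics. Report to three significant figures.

1830 mg

Concentration deficit ΔC = 5.6 − 1.8 = 3.800 mg/L
LD = Vd × ΔC = 482.0 × 3.800 = 1832 mg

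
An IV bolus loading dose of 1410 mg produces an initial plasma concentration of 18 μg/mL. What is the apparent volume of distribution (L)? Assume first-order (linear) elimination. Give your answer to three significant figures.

78.3 L

Immediately after an IV bolus, C₀ = Dose / Vd, so Vd = Dose / C₀.
Vd = 1410 / 18 = 78.33 L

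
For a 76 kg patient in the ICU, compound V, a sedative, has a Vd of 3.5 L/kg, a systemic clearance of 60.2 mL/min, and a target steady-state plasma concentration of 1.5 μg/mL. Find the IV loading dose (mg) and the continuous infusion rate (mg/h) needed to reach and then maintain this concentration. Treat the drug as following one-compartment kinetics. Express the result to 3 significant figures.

Vd = 3.5 L/kg × 76 kg = 266.0 L
Loading dose = Vd × C = 266.0 × 1.5 = 399.0 mg
CL = 60.2 mL/min = 60.2 × 0.06 = 3.612 L/h
Maintenance: replace elimination → rate = CL × Css = 3.612 × 1.5 = 5.418 mg/h

(a) 399 mg; (b) 5.42 mg/h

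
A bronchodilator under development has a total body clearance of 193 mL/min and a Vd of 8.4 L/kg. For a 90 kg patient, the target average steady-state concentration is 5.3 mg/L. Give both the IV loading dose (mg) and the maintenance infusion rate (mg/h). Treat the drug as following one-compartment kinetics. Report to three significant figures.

Vd(total) = 90 kg × 8.4 L/kg = 756.0 L
Loading: fill Vd to C_target → 756.0 L × 5.3 mg/L = 4007 mg
Convert clearance: 193 mL/min × 60 min/h ÷ 1000 mL/L = 11.58 L/h
Maintenance: replace elimination → rate = CL × Css = 11.58 × 5.3 = 61.37 mg/h

(a) 4010 mg; (b) 61.4 mg/h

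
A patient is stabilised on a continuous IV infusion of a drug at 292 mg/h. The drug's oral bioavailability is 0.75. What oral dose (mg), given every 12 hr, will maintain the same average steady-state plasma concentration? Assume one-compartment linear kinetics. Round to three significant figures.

To maintain the same Css, the systemic dosing rate must be unchanged: F·D/τ = infusion rate.
D = rate × τ / F = 292 × 12 / 0.75 = 4672 mg

4670 mg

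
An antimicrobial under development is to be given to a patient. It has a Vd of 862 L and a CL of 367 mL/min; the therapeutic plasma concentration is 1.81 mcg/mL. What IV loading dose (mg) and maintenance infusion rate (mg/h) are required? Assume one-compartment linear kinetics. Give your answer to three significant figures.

Loading dose = Vd × C = 862.0 × 1.81 = 1560 mg
CL = 367 mL/min × 60/1000 = 22.02 L/h
Maintenance infusion rate = CL × Css = 22.02 × 1.81 = 39.86 mg/h

(a) 1560 mg; (b) 39.9 mg/h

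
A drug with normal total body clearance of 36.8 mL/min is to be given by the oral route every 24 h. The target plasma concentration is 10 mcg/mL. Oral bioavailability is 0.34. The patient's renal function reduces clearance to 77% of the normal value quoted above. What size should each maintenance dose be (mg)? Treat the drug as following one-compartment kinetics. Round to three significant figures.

1200 mg

CL = 36.8 mL/min = 36.8 × 0.06 = 2.208 L/h
Patient clearance = 0.77 × 2.208 = 1.700 L/h
D = CL × Css × τ / F = 1.700 × 10 × 24 / 0.34 = 1200 mg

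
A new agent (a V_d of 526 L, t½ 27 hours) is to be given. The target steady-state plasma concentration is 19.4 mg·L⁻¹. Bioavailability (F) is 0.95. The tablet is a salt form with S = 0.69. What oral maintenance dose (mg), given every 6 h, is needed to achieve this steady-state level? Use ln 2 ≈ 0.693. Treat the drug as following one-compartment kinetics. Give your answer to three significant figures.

CL = ln 2 · Vd / t½ = 0.693 × 526.0 / 27 = 13.50 L/h
D = CL × Css × τ / F / S = 13.50 × 19.4 × 6 / 0.95 / 0.69 = 2397 mg

2400 mg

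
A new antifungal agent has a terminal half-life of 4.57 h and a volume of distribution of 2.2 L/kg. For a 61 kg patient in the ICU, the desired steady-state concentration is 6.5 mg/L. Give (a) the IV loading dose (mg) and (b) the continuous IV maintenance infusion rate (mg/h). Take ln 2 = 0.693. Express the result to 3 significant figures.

(a) 872 mg; (b) 132 mg/h

Total Vd = 2.2 × 61 = 134.2 L
LD = Vd × C = 134.2 × 6.5 = 872.3 mg
CL = 0.693 × Vd / t½ = 0.693 × 134.2 / 4.57 = 20.35 L/h
Infusion rate = CL × Css = 20.35 × 6.5 = 132.3 mg/h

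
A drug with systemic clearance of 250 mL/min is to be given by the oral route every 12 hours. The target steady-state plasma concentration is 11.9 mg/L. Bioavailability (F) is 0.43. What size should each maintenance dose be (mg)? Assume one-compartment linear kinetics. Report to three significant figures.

Convert clearance: 250 mL/min × 60 min/h ÷ 1000 mL/L = 15.00 L/h
D = CL × Css × τ / F = 15.00 × 11.9 × 12 / 0.43 = 4981 mg

4980 mg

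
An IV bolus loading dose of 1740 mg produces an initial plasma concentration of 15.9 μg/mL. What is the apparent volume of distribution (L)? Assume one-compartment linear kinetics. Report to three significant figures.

109 L

Immediately after an IV bolus, C₀ = Dose / Vd, so Vd = Dose / C₀.
Vd = 1740 / 15.9 = 109.4 L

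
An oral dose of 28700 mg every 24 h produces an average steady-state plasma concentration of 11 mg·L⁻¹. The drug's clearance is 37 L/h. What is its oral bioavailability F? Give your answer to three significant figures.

0.340

F·D/τ = CL·Css at steady state → F = CL·Css·τ / D.
F = 37 × 11 × 24 / 28700 = 0.340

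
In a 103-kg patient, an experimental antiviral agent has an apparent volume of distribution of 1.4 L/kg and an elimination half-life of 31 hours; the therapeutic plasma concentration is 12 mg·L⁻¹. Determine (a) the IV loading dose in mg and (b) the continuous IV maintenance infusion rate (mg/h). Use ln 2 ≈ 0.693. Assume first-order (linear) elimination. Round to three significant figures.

(a) 1730 mg; (b) 38.7 mg/h

Vd(total) = 103 kg × 1.4 L/kg = 144.2 L
LD = Vd × C = 144.2 × 12 = 1730 mg
CL = 0.693 × Vd / t½ = 0.693 × 144.2 / 31 = 3.224 L/h
Infusion rate = CL × Css = 3.224 × 12 = 38.69 mg/h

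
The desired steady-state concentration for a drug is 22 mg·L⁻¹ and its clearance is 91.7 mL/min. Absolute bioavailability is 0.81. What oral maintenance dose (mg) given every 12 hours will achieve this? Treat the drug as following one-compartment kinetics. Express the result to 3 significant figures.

CL = 91.7 mL/min × 60/1000 = 5.502 L/h
D = CL × Css × τ / F = 5.502 × 22 × 12 / 0.81 = 1793 mg

1790 mg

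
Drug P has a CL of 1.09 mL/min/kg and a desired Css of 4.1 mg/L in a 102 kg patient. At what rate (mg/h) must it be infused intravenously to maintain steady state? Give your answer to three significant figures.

CL = 1.09 mL/min/kg × 102 kg = 111.2 mL/min = 111.2 × 60/1000 = 6.672 L/h
Rate = CL × Css = 6.672 × 4.1 = 27.36 mg/h

27.4 mg/h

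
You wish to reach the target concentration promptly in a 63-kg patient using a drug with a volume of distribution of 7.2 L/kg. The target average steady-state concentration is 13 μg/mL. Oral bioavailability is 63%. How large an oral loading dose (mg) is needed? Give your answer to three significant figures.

9360 mg

Vd = 7.2 L/kg × 63 kg = 453.6 L
LD = Vd × C / F = 453.6 × 13.00 / 0.63 = 9360 mg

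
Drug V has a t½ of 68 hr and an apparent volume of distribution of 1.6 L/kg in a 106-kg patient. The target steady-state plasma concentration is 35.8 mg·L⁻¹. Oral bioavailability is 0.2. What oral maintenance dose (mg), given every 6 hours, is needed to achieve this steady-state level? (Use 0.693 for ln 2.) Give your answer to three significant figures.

1860 mg

Vd(total) = 106 kg × 1.6 L/kg = 169.6 L
CL = 0.693 × Vd / t½ = 0.693 × 169.6 / 68 = 1.728 L/h
D = CL × Css × τ / F = 1.728 × 35.8 × 6 / 0.2 = 1856 mg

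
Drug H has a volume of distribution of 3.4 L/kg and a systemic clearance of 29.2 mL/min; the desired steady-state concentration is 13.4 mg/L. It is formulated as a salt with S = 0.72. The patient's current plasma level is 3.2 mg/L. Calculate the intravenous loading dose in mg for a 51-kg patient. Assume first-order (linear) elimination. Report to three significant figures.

2460 mg

Total Vd = 3.4 × 51 = 173.4 L
Concentration deficit ΔC = 13.4 − 3.2 = 10.20 mg/L
LD = Vd × ΔC / S = 173.4 × 10.20 / 0.72 = 2457 mg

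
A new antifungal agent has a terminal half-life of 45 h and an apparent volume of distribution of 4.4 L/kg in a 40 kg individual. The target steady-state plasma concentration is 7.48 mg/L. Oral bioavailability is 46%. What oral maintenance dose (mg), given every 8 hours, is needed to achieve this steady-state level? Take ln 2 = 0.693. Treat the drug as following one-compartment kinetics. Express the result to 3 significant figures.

353 mg

Vd(total) = 40 kg × 4.4 L/kg = 176.0 L
CL = ln 2 · Vd / t½ = 0.693 × 176.0 / 45 = 2.710 L/h
D = CL × Css × τ / F = 2.710 × 7.48 × 8 / 0.46 = 352.5 mg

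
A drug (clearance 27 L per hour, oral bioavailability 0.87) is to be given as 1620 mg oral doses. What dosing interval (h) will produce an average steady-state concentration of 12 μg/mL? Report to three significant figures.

4.35 h

F·D/τ = CL·Css → τ = F·D / (CL·Css).
τ = 0.87 × 1620 / (27 × 12) = 4.350 h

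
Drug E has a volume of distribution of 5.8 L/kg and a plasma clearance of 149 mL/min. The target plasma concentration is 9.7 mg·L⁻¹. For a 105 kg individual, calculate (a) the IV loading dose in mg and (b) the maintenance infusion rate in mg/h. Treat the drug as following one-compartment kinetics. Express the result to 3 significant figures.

Vd = 5.8 L/kg × 105 kg = 609.0 L
Loading: fill Vd to C_target → 609.0 L × 9.7 mg/L = 5907 mg
CL = 149 mL/min = 149 × 0.06 = 8.940 L/h
Maintenance: replace elimination → rate = CL × Css = 8.940 × 9.7 = 86.72 mg/h

(a) 5910 mg; (b) 86.7 mg/h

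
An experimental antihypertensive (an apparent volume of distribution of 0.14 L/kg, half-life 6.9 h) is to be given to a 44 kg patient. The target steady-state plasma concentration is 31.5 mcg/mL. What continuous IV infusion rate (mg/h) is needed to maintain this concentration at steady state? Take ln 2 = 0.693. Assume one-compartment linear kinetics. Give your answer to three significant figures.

19.5 mg/h

Vd(total) = 44 kg × 0.14 L/kg = 6.160 L
CL = ln 2 · Vd / t½ = 0.693 × 6.160 / 6.9 = 0.6187 L/h
Infusion rate = CL × Css = 0.6187 × 31.5 = 19.49 mg/h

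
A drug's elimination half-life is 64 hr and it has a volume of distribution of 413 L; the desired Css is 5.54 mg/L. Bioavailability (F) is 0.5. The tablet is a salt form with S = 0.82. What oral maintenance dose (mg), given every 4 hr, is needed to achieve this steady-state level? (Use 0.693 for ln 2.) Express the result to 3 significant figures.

CL = 0.693 × Vd / t½ = 0.693 × 413.0 / 64 = 4.472 L/h
D = CL × Css × τ / F / S = 4.472 × 5.54 × 4 / 0.5 / 0.82 = 241.7 mg

242 mg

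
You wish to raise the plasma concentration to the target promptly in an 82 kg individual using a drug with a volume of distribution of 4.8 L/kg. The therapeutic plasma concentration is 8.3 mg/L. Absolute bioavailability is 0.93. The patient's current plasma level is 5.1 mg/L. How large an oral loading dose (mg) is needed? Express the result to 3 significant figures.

1350 mg

Total Vd = 4.8 × 82 = 393.6 L
The loading dose fills Vd to the target concentration.
Concentration deficit ΔC = 8.3 − 5.1 = 3.200 mg/L
LD = Vd × ΔC / F = 393.6 × 3.200 / 0.93 = 1354 mg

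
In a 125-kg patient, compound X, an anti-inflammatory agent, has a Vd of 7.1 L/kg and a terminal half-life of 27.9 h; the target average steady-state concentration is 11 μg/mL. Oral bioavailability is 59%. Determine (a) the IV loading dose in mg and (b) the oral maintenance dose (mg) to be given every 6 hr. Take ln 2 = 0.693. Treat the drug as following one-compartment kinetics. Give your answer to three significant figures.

(a) 9760 mg; (b) 2470 mg

Vd = 7.1 L/kg × 125 kg = 887.5 L
LD = Vd × C = 887.5 × 11 = 9763 mg
CL = 0.693 × Vd / t½ = 0.693 × 887.5 / 27.9 = 22.04 L/h
D = CL × Css × τ / F = 22.04 × 11 × 6 / 0.59 = 2465 mg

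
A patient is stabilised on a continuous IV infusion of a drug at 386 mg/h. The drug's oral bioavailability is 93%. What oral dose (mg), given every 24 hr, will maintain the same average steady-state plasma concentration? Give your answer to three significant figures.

To maintain the same Css, the systemic dosing rate must be unchanged: F·D/τ = infusion rate.
D = rate × τ / F = 386 × 24 / 0.93 = 9961 mg

9960 mg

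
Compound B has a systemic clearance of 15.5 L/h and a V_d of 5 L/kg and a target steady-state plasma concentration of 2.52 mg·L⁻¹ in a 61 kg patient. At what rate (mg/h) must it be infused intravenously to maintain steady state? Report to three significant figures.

R₀ = 15.50 × 2.52 = 39.06 mg/h

39.1 mg/h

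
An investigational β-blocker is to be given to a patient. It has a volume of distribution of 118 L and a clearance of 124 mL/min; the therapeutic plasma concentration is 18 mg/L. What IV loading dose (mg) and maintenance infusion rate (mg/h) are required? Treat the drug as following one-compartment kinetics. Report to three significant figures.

(a) 2120 mg; (b) 134 mg/h

Loading: fill Vd to C_target → 118.0 L × 18 mg/L = 2124 mg
Convert clearance: 124 mL/min × 60 min/h ÷ 1000 mL/L = 7.440 L/h
Infusion rate = 7.440 L/h × 18 mg/L = 133.9 mg/h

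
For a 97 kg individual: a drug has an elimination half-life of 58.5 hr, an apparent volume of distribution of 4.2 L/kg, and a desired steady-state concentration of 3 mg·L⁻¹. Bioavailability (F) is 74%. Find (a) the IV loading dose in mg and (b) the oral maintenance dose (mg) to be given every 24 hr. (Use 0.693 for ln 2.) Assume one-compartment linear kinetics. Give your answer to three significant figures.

(a) 1220 mg; (b) 470 mg

Total Vd = 4.2 × 97 = 407.4 L
LD = Vd × C = 407.4 × 3 = 1222 mg
CL = 0.693 × Vd / t½ = 0.693 × 407.4 / 58.5 = 4.826 L/h
D = CL × Css × τ / F = 4.826 × 3 × 24 / 0.74 = 469.6 mg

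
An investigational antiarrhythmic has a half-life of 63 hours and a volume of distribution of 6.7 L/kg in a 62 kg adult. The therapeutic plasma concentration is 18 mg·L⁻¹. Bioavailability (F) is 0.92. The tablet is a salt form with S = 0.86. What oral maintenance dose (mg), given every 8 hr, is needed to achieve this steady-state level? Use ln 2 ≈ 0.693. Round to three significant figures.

Vd(total) = 62 kg × 6.7 L/kg = 415.4 L
CL = 0.693 × Vd / t½ = 0.693 × 415.4 / 63 = 4.569 L/h
D = CL × Css × τ / F / S = 4.569 × 18 × 8 / 0.92 / 0.86 = 831.6 mg

832 mg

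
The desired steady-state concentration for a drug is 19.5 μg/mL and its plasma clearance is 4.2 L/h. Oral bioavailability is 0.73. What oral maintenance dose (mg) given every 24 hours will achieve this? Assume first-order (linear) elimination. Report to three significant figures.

At steady state, dose per interval replaces the amount cleared in that interval: F·D/τ = CL·Css.
D = CL × Css × τ / F = 4.200 × 19.5 × 24 / 0.73 = 2693 mg

2690 mg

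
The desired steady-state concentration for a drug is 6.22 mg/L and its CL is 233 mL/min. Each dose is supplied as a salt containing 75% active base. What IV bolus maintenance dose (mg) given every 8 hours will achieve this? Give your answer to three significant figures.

CL = 233 mL/min × 60/1000 = 13.98 L/h
D = CL × Css × τ / S = 13.98 × 6.22 × 8 / 0.75 = 927.5 mg

928 mg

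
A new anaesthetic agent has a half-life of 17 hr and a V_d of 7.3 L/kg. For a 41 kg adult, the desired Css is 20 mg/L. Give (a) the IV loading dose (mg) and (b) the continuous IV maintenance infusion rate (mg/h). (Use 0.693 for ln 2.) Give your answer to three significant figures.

(a) 5990 mg; (b) 244 mg/h

Vd(total) = 41 kg × 7.3 L/kg = 299.3 L
LD = Vd × C = 299.3 × 20 = 5986 mg
CL = 0.693 × Vd / t½ = 0.693 × 299.3 / 17 = 12.20 L/h
Infusion rate = CL × Css = 12.20 × 20 = 244.0 mg/h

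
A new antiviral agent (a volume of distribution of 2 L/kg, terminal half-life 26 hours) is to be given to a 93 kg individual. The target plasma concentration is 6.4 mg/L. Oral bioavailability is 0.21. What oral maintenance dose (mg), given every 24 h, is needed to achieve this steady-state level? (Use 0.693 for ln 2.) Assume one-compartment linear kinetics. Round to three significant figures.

3630 mg

Vd = 2 L/kg × 93 kg = 186.0 L
CL = 0.693 × Vd / t½ = 0.693 × 186.0 / 26 = 4.958 L/h
D = CL × Css × τ / F = 4.958 × 6.4 × 24 / 0.21 = 3626 mg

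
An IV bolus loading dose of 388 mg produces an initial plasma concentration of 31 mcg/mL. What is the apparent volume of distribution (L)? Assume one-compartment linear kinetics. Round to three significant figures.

12.5 L

Immediately after an IV bolus, C₀ = Dose / Vd, so Vd = Dose / C₀.
Vd = 388 / 31 = 12.52 L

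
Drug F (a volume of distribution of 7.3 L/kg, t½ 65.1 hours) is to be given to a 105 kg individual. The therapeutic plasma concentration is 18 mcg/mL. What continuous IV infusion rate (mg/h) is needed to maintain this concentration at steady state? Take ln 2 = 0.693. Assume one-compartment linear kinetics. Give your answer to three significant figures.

Vd = 7.3 L/kg × 105 kg = 766.5 L
k = 0.693/65.1 = 0.01065 h⁻¹, so CL = k·Vd = 0.01065 × 766.5 = 8.163 L/h
Infusion rate = CL × Css = 8.163 × 18 = 146.9 mg/h

147 mg/h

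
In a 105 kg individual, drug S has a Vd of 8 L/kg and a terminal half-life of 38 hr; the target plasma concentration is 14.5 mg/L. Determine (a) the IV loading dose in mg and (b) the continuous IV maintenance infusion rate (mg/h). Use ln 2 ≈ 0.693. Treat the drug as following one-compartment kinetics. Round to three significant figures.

(a) 12200 mg; (b) 222 mg/h

Vd = 8 L/kg × 105 kg = 840.0 L
LD = Vd × C = 840.0 × 14.5 = 12180 mg
CL = 0.693 × Vd / t½ = 0.693 × 840.0 / 38 = 15.32 L/h
Infusion rate = CL × Css = 15.32 × 14.5 = 222.1 mg/h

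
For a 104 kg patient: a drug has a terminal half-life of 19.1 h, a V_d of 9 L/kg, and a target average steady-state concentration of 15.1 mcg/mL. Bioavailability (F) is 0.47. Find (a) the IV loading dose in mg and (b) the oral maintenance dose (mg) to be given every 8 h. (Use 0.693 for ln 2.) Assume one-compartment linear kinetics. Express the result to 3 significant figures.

(a) 14100 mg; (b) 8730 mg

Vd = 9 L/kg × 104 kg = 936.0 L
LD = Vd × C = 936.0 × 15.1 = 14130 mg
CL = 0.693 × Vd / t½ = 0.693 × 936.0 / 19.1 = 33.96 L/h
D = CL × Css × τ / F = 33.96 × 15.1 × 8 / 0.47 = 8728 mg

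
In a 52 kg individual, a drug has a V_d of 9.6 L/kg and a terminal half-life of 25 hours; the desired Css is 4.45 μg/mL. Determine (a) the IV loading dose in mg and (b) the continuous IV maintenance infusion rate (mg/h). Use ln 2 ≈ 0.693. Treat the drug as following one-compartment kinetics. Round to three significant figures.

Vd(total) = 52 kg × 9.6 L/kg = 499.2 L
LD = Vd × C = 499.2 × 4.45 = 2221 mg
CL = 0.693 × Vd / t½ = 0.693 × 499.2 / 25 = 13.84 L/h
Infusion rate = CL × Css = 13.84 × 4.45 = 61.59 mg/h

(a) 2220 mg; (b) 61.6 mg/h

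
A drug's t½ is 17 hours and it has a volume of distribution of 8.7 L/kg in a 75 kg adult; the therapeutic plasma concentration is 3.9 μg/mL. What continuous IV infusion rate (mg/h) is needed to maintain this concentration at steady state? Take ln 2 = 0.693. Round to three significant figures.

104 mg/h

Vd = 8.7 L/kg × 75 kg = 652.5 L
CL = 0.693 × Vd / t½ = 0.693 × 652.5 / 17 = 26.60 L/h
Infusion rate = CL × Css = 26.60 × 3.9 = 103.7 mg/h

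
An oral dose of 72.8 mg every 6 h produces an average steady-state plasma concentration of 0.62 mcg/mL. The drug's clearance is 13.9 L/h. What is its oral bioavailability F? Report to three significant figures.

0.710

F·D/τ = CL·Css at steady state → F = CL·Css·τ / D.
F = 13.9 × 0.62 × 6 / 72.8 = 0.710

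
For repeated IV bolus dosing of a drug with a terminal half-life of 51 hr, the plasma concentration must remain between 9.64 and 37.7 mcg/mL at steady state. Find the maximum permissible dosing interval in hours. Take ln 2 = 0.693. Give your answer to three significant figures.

k = 0.693 / t½ = 0.693 / 51 = 0.01359 h⁻¹
Between IV bolus doses, concentration decays as C = C₀·e^(−kτ), so C_peak/C_trough = e^(kτ).
τ_max = ln(C_peak/C_trough) / k = ln(37.7/9.64) / 0.01359 = 1.364 / 0.01359 = 100.4 h

100 h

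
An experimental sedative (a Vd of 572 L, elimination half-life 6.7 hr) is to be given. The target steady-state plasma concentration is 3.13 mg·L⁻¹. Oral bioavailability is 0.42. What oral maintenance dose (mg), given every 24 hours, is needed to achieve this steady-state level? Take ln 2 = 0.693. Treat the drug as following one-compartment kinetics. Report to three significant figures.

10600 mg

k = 0.693/6.7 = 0.1034 h⁻¹, so CL = k·Vd = 0.1034 × 572.0 = 59.14 L/h
D = CL × Css × τ / F = 59.14 × 3.13 × 24 / 0.42 = 10580 mg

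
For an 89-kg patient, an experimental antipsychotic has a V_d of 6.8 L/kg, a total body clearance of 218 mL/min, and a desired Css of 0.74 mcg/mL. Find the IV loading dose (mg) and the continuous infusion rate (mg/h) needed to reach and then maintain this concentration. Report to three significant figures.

Total Vd = 6.8 × 89 = 605.2 L
LD = Vd · C_target = 605.2 × 0.74 = 447.8 mg
CL = 218 mL/min = 218 × 0.06 = 13.08 L/h
Maintenance: replace elimination → rate = CL × Css = 13.08 × 0.74 = 9.679 mg/h

(a) 448 mg; (b) 9.68 mg/h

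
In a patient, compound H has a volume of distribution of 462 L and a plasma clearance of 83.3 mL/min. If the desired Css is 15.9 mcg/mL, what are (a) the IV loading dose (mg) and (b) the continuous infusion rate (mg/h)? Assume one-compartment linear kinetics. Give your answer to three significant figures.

Loading dose = Vd × C = 462.0 × 15.9 = 7346 mg
CL = 83.3 mL/min = 83.3 × 0.06 = 4.998 L/h
Maintenance: replace elimination → rate = CL × Css = 4.998 × 15.9 = 79.47 mg/h

(a) 7350 mg; (b) 79.5 mg/h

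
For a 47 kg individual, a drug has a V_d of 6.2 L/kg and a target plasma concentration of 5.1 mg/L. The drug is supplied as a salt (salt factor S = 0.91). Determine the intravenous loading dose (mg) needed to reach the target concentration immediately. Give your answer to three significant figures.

1630 mg

Vd(total) = 47 kg × 6.2 L/kg = 291.4 L
The loading dose fills Vd to the target concentration.
LD = Vd × C / S = 291.4 × 5.100 / 0.91 = 1633 mg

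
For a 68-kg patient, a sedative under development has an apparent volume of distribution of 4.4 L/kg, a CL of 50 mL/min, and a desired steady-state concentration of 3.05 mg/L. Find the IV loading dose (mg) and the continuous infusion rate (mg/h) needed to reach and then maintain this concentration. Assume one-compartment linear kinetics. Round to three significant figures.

(a) 913 mg; (b) 9.15 mg/h

Total Vd = 4.4 × 68 = 299.2 L
Loading: fill Vd to C_target → 299.2 L × 3.05 mg/L = 912.6 mg
Convert clearance: 50 mL/min × 60 min/h ÷ 1000 mL/L = 3.000 L/h
Maintenance infusion rate = CL × Css = 3.000 × 3.05 = 9.150 mg/h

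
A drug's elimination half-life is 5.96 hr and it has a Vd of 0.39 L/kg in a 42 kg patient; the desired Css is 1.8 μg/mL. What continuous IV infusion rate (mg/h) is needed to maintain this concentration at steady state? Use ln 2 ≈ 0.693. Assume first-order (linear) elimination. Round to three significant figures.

Vd(total) = 42 kg × 0.39 L/kg = 16.38 L
k = 0.693/5.96 = 0.1163 h⁻¹, so CL = k·Vd = 0.1163 × 16.38 = 1.905 L/h
Infusion rate = CL × Css = 1.905 × 1.8 = 3.429 mg/h

3.43 mg/h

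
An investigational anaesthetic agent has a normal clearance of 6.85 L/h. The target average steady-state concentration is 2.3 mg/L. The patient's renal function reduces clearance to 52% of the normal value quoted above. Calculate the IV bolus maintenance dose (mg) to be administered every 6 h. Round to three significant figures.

49.2 mg

Patient clearance = 0.52 × 6.850 = 3.562 L/h
At steady state, dose per interval replaces the amount cleared in that interval: D/τ = CL·Css.
D = CL × Css × τ = 3.562 × 2.3 × 6 = 49.16 mg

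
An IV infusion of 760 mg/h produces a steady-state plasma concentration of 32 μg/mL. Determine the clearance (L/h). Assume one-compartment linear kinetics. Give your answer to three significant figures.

At steady state, infusion rate = CL × Css, so CL = rate / Css.
CL = 760 / 32 = 23.75 L/h

23.8 L/h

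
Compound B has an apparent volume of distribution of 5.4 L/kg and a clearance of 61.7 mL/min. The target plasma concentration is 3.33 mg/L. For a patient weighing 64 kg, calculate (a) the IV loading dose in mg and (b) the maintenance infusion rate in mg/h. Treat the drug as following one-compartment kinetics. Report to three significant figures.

Vd(total) = 64 kg × 5.4 L/kg = 345.6 L
LD = Vd · C_target = 345.6 × 3.33 = 1151 mg
CL = 61.7 mL/min = 61.7 × 0.06 = 3.702 L/h
Maintenance infusion rate = CL × Css = 3.702 × 3.33 = 12.33 mg/h

(a) 1150 mg; (b) 12.3 mg/h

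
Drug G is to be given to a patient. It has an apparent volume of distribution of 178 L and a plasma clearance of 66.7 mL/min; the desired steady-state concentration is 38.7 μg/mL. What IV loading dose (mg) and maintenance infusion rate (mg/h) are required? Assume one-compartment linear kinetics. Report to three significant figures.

(a) 6890 mg; (b) 155 mg/h

Loading: fill Vd to C_target → 178.0 L × 38.7 mg/L = 6889 mg
Convert clearance: 66.7 mL/min × 60 min/h ÷ 1000 mL/L = 4.002 L/h
Infusion rate = 4.002 L/h × 38.7 mg/L = 154.9 mg/h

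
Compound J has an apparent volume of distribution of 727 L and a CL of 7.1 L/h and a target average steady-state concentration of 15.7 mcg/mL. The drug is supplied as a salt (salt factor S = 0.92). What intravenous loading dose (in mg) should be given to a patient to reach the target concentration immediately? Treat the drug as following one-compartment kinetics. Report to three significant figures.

LD = Vd × C / S = 727.0 × 15.70 / 0.92 = 12410 mg

12400 mg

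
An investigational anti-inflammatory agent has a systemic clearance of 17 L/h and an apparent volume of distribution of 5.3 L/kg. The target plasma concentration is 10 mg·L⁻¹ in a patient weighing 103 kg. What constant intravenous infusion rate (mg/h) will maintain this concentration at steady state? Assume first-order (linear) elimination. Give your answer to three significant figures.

Rate = CL × Css = 17.00 × 10 = 170.0 mg/h

170 mg/h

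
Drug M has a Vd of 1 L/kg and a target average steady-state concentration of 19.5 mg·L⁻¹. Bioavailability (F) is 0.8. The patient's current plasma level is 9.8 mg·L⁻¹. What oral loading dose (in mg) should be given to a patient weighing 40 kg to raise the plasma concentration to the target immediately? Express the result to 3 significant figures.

485 mg

Vd = 1 L/kg × 40 kg = 40.00 L
The loading dose fills Vd to the target concentration.
Concentration deficit ΔC = 19.5 − 9.8 = 9.700 mg/L
LD = Vd × ΔC / F = 40.00 × 9.700 / 0.8 = 485.0 mg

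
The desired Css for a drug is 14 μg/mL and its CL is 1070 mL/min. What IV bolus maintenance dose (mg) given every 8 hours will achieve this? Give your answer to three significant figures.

7190 mg

Convert clearance: 1070 mL/min × 60 min/h ÷ 1000 mL/L = 64.20 L/h
D = CL × Css × τ = 64.20 × 14 × 8 = 7190 mg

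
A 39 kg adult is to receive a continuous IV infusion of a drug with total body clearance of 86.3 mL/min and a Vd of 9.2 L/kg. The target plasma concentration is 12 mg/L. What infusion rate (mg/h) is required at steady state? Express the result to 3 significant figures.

62.1 mg/h

CL = 86.3 mL/min = 86.3 × 0.06 = 5.178 L/h
R₀ = 5.178 × 12 = 62.14 mg/h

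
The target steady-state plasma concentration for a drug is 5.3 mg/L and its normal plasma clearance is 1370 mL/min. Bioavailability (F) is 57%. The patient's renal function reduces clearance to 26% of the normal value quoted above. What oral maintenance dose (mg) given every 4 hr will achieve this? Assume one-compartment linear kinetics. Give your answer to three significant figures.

Convert clearance: 1370 mL/min × 60 min/h ÷ 1000 mL/L = 82.20 L/h
Patient clearance = 0.26 × 82.20 = 21.37 L/h
At steady state, dose per interval replaces the amount cleared in that interval: F·D/τ = CL·Css.
D = CL × Css × τ / F = 21.37 × 5.3 × 4 / 0.57 = 794.8 mg

795 mg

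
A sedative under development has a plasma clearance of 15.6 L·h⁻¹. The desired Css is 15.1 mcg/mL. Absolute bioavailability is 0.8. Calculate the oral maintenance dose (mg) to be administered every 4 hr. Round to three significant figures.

At steady state, dose per interval replaces the amount cleared in that interval: F·D/τ = CL·Css.
D = CL × Css × τ / F = 15.60 × 15.1 × 4 / 0.8 = 1178 mg

1180 mg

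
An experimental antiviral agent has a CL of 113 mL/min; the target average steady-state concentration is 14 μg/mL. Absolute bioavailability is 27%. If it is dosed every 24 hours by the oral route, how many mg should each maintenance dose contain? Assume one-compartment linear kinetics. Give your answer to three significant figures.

CL = 113 mL/min × 60/1000 = 6.780 L/h
D = CL × Css × τ / F = 6.780 × 14 × 24 / 0.27 = 8437 mg

8440 mg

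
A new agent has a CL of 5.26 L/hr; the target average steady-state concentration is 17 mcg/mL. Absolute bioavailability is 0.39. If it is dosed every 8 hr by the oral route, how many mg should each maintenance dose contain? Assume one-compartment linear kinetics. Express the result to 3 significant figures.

D = CL × Css × τ / F = 5.260 × 17 × 8 / 0.39 = 1834 mg

1830 mg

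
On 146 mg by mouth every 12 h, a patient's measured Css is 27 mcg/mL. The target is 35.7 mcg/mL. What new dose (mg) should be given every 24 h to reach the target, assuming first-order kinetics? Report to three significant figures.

For first-order elimination, Css ∝ F·D/(CL·τ); F and CL are unchanged, so Css ∝ D/τ.
D₂ = D₁ × (Css,target / Css,current) × (τ₂/τ₁) = 146 × (35.7/27) × (24/12) = 386.1 mg

386 mg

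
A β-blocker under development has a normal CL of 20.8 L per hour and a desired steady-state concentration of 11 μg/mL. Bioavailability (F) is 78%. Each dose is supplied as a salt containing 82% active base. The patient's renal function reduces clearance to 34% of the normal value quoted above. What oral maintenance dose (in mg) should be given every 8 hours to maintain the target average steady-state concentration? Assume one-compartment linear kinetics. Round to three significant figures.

973 mg

Patient clearance = 0.34 × 20.80 = 7.072 L/h
D = CL × Css × τ / F / S = 7.072 × 11 × 8 / 0.78 / 0.82 = 973.0 mg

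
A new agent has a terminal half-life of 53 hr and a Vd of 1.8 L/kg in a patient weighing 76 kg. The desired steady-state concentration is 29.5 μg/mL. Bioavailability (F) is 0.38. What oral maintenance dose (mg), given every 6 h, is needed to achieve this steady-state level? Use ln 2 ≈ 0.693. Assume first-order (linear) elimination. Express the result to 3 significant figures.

833 mg

Vd = 1.8 L/kg × 76 kg = 136.8 L
k = 0.693/53 = 0.01308 h⁻¹, so CL = k·Vd = 0.01308 × 136.8 = 1.789 L/h
D = CL × Css × τ / F = 1.789 × 29.5 × 6 / 0.38 = 833.3 mg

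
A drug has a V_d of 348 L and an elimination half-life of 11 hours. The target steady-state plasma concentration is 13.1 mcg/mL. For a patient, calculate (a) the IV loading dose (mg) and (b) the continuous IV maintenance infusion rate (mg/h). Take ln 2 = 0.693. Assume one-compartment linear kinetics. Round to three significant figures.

(a) 4560 mg; (b) 287 mg/h

LD = Vd × C = 348.0 × 13.1 = 4559 mg
CL = 0.693 × Vd / t½ = 0.693 × 348.0 / 11 = 21.92 L/h
Infusion rate = CL × Css = 21.92 × 13.1 = 287.2 mg/h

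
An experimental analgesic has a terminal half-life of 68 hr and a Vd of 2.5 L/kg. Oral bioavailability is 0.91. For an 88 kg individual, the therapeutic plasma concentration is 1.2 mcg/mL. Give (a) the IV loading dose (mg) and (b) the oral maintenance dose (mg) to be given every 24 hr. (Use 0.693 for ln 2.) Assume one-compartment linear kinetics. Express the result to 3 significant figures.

(a) 264 mg; (b) 71.0 mg

Total Vd = 2.5 × 88 = 220.0 L
LD = Vd × C = 220.0 × 1.2 = 264.0 mg
CL = 0.693 × Vd / t½ = 0.693 × 220.0 / 68 = 2.242 L/h
D = CL × Css × τ / F = 2.242 × 1.2 × 24 / 0.91 = 70.96 mg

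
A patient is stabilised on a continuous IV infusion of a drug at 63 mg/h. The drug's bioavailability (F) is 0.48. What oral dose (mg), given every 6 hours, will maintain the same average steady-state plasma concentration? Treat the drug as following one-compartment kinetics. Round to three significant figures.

To maintain the same Css, the systemic dosing rate must be unchanged: F·D/τ = infusion rate.
D = rate × τ / F = 63 × 6 / 0.48 = 787.5 mg

788 mg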